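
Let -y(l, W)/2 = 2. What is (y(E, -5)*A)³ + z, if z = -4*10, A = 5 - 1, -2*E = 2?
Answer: -4136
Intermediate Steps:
E = -1 (E = -½*2 = -1)
y(l, W) = -4 (y(l, W) = -2*2 = -4)
A = 4
z = -40
(y(E, -5)*A)³ + z = (-4*4)³ - 40 = (-16)³ - 40 = -4096 - 40 = -4136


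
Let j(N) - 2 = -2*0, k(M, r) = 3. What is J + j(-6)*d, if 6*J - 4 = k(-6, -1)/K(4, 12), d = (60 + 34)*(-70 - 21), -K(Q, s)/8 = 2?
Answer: -1642307/96 ≈ -17107.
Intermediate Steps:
K(Q, s) = -16 (K(Q, s) = -8*2 = -16)
d = -8554 (d = 94*(-91) = -8554)
j(N) = 2 (j(N) = 2 - 2*0 = 2 + 0 = 2)
J = 61/96 (J = ⅔ + (3/(-16))/6 = ⅔ + (3*(-1/16))/6 = ⅔ + (⅙)*(-3/16) = ⅔ - 1/32 = 61/96 ≈ 0.63542)
J + j(-6)*d = 61/96 + 2*(-8554) = 61/96 - 17108 = -1642307/96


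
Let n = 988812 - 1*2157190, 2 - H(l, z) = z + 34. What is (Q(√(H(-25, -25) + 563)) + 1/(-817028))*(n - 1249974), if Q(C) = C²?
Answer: -274644719797396/204257 ≈ -1.3446e+9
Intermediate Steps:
H(l, z) = -32 - z (H(l, z) = 2 - (z + 34) = 2 - (34 + z) = 2 + (-34 - z) = -32 - z)
n = -1168378 (n = 988812 - 2157190 = -1168378)
(Q(√(H(-25, -25) + 563)) + 1/(-817028))*(n - 1249974) = ((√((-32 - 1*(-25)) + 563))² + 1/(-817028))*(-1168378 - 1249974) = ((√((-32 + 25) + 563))² - 1/817028)*(-2418352) = ((√(-7 + 563))² - 1/817028)*(-2418352) = ((√556)² - 1/817028)*(-2418352) = ((2*√139)² - 1/817028)*(-2418352) = (556 - 1/817028)*(-2418352) = (454267567/817028)*(-2418352) = -274644719797396/204257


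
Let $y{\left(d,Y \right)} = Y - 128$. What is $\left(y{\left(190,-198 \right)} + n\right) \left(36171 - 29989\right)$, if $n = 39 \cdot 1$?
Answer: $-1774234$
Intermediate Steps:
$y{\left(d,Y \right)} = -128 + Y$
$n = 39$
$\left(y{\left(190,-198 \right)} + n\right) \left(36171 - 29989\right) = \left(\left(-128 - 198\right) + 39\right) \left(36171 - 29989\right) = \left(-326 + 39\right) 6182 = \left(-287\right) 6182 = -1774234$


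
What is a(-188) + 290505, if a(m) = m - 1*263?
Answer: 290054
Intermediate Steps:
a(m) = -263 + m (a(m) = m - 263 = -263 + m)
a(-188) + 290505 = (-263 - 188) + 290505 = -451 + 290505 = 290054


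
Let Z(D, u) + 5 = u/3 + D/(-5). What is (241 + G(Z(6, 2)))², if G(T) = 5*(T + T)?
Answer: 310249/9 ≈ 34472.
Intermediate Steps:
Z(D, u) = -5 - D/5 + u/3 (Z(D, u) = -5 + (u/3 + D/(-5)) = -5 + (u*(⅓) + D*(-⅕)) = -5 + (u/3 - D/5) = -5 + (-D/5 + u/3) = -5 - D/5 + u/3)
G(T) = 10*T (G(T) = 5*(2*T) = 10*T)
(241 + G(Z(6, 2)))² = (241 + 10*(-5 - ⅕*6 + (⅓)*2))² = (241 + 10*(-5 - 6/5 + ⅔))² = (241 + 10*(-83/15))² = (241 - 166/3)² = (557/3)² = 310249/9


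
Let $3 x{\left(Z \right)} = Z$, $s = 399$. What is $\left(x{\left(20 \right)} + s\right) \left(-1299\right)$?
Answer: $-526961$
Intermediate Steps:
$x{\left(Z \right)} = \frac{Z}{3}$
$\left(x{\left(20 \right)} + s\right) \left(-1299\right) = \left(\frac{1}{3} \cdot 20 + 399\right) \left(-1299\right) = \left(\frac{20}{3} + 399\right) \left(-1299\right) = \frac{1217}{3} \left(-1299\right) = -526961$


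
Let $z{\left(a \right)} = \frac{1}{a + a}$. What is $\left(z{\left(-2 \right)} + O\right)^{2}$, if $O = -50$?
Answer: $\frac{40401}{16} \approx 2525.1$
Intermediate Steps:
$z{\left(a \right)} = \frac{1}{2 a}$
$\left(z{\left(-2 \right)} + O\right)^{2} = \left(\frac{1}{2 \left(-2\right)} - 50\right)^{2} = \left(\frac{1}{2} \left(- \frac{1}{2}\right) - 50\right)^{2} = \left(- \frac{1}{4} - 50\right)^{2} = \left(- \frac{201}{4}\right)^{2} = \frac{40401}{16}$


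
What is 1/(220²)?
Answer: 1/48400 ≈ 2.0661e-5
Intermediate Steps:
1/(220²) = 1/48400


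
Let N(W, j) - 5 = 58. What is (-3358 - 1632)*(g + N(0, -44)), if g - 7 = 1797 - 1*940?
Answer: -4625730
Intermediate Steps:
g = 864 (g = 7 + (1797 - 1*940) = 7 + (1797 - 940) = 7 + 857 = 864)
N(W, j) = 63 (N(W, j) = 5 + 58 = 63)
(-3358 - 1632)*(g + N(0, -44)) = (-3358 - 1632)*(864 + 63) = -4990*927 = -4625730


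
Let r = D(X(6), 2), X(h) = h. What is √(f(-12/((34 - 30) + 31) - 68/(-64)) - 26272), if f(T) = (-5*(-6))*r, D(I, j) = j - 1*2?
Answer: 4*I*√1642 ≈ 162.09*I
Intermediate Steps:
D(I, j) = -2 + j (D(I, j) = j - 2 = -2 + j)
r = 0 (r = -2 + 2 = 0)
f(T) = 0 (f(T) = -5*(-6)*0 = 30*0 = 0)
√(f(-12/((34 - 30) + 31) - 68/(-64)) - 26272) = √(0 - 26272) = √(-26272) = 4*I*√1642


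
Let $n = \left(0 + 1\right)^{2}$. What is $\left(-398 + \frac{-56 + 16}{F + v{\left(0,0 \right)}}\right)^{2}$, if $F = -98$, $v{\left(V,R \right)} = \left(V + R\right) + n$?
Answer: $\frac{1487336356}{9409} \approx 1.5808 \cdot 10^{5}$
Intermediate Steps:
$n = 1$ ($n = 1^{2} = 1$)
$v{\left(V,R \right)} = 1 + R + V$ ($v{\left(V,R \right)} = \left(V + R\right) + 1 = \left(R + V\right) + 1 = 1 + R + V$)
$\left(-398 + \frac{-56 + 16}{F + v{\left(0,0 \right)}}\right)^{2} = \left(-398 + \frac{-56 + 16}{-98 + \left(1 + 0 + 0\right)}\right)^{2} = \left(-398 - \frac{40}{-98 + 1}\right)^{2} = \left(-398 - \frac{40}{-97}\right)^{2} = \left(-398 - - \frac{40}{97}\right)^{2} = \left(-398 + \frac{40}{97}\right)^{2} = \left(- \frac{38566}{97}\right)^{2} = \frac{1487336356}{9409}$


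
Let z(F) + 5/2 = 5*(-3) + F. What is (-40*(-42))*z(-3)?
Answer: -34440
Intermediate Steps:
z(F) = -35/2 + F (z(F) = -5/2 + (5*(-3) + F) = -5/2 + (-15 + F) = -35/2 + F)
(-40*(-42))*z(-3) = (-40*(-42))*(-35/2 - 3) = 1680*(-41/2) = -34440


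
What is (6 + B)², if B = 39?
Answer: 2025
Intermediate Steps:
(6 + B)² = (6 + 39)² = 45² = 2025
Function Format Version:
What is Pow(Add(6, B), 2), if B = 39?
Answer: 2025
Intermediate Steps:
Pow(Add(6, B), 2) = Pow(Add(6, 39), 2) = Pow(45, 2) = 2025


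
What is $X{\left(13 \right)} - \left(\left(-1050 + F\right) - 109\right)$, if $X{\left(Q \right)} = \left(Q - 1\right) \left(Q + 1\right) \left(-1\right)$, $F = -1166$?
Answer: $2157$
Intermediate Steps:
$X{\left(Q \right)} = - \left(1 + Q\right) \left(-1 + Q\right)$ ($X{\left(Q \right)} = \left(-1 + Q\right) \left(1 + Q\right) \left(-1\right) = \left(1 + Q\right) \left(-1 + Q\right) \left(-1\right) = - \left(1 + Q\right) \left(-1 + Q\right)$)
$X{\left(13 \right)} - \left(\left(-1050 + F\right) - 109\right) = \left(1 - 13^{2}\right) - \left(\left(-1050 - 1166\right) - 109\right) = \left(1 - 169\right) - \left(-2216 - 109\right) = \left(1 - 169\right) - -2325 = -168 + 2325 = 2157$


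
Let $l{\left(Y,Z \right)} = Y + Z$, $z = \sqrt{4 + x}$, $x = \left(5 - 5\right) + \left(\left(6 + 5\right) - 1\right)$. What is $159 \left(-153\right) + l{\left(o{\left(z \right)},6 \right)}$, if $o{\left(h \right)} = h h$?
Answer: $-24307$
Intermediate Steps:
$x = 10$ ($x = 0 + \left(11 - 1\right) = 0 + 10 = 10$)
$z = \sqrt{14}$ ($z = \sqrt{4 + 10} = \sqrt{14} \approx 3.7417$)
$o{\left(h \right)} = h^{2}$
$159 \left(-153\right) + l{\left(o{\left(z \right)},6 \right)} = 159 \left(-153\right) + \left(\left(\sqrt{14}\right)^{2} + 6\right) = -24327 + \left(14 + 6\right) = -24327 + 20 = -24307$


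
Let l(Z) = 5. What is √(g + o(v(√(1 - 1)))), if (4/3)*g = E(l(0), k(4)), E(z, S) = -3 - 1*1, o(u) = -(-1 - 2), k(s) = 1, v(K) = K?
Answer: 0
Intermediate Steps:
o(u) = 3 (o(u) = -1*(-3) = 3)
E(z, S) = -4 (E(z, S) = -3 - 1 = -4)
g = -3 (g = (¾)*(-4) = -3)
√(g + o(v(√(1 - 1)))) = √(-3 + 3) = √0 = 0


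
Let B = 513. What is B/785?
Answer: 513/785 ≈ 0.65350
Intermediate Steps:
B/785 = 513/785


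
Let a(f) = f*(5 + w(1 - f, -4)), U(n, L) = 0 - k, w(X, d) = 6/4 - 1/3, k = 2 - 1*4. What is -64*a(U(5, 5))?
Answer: -2368/3 ≈ -789.33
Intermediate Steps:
k = -2 (k = 2 - 4 = -2)
w(X, d) = 7/6 (w(X, d) = 6*(¼) - 1*⅓ = 3/2 - ⅓ = 7/6)
U(n, L) = 2 (U(n, L) = 0 - 1*(-2) = 0 + 2 = 2)
a(f) = 37*f/6 (a(f) = f*(5 + 7/6) = f*(37/6) = 37*f/6)
-64*a(U(5, 5)) = -1184*2/3 = -64*37/3 = -2368/3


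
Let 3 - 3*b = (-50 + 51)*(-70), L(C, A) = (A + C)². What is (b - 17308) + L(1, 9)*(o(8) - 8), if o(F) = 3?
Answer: -53351/3 ≈ -17784.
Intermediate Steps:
b = 73/3 (b = 1 - (-50 + 51)*(-70)/3 = 1 - (-70)/3 = 1 - ⅓*(-70) = 1 + 70/3 = 73/3 ≈ 24.333)
(b - 17308) + L(1, 9)*(o(8) - 8) = (73/3 - 17308) + (9 + 1)²*(3 - 8) = -51851/3 + 10²*(-5) = -51851/3 + 100*(-5) = -51851/3 - 500 = -53351/3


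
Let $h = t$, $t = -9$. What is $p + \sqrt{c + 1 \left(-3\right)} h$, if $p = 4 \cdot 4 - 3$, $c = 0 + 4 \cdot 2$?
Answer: $13 - 9 \sqrt{5} \approx -7.1246$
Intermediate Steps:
$h = -9$
$c = 8$ ($c = 0 + 8 = 8$)
$p = 13$ ($p = 16 - 3 = 13$)
$p + \sqrt{c + 1 \left(-3\right)} h = 13 + \sqrt{8 + 1 \left(-3\right)} \left(-9\right) = 13 + \sqrt{8 - 3} \left(-9\right) = 13 + \sqrt{5} \left(-9\right) = 13 - 9 \sqrt{5}$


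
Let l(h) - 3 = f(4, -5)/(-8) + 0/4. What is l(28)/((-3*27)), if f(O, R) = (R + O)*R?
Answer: -19/648 ≈ -0.029321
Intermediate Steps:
f(O, R) = R*(O + R) (f(O, R) = (O + R)*R = R*(O + R))
l(h) = 19/8 (l(h) = 3 + (-5*(4 - 5)/(-8) + 0/4) = 3 + (-5*(-1)*(-⅛) + 0*(¼)) = 3 + (5*(-⅛) + 0) = 3 + (-5/8 + 0) = 3 - 5/8 = 19/8)
l(28)/((-3*27)) = 19/(8*((-3*27))) = (19/8)/(-81) = (19/8)*(-1/81) = -19/648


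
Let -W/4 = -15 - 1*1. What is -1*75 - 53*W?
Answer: -3467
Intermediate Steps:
W = 64 (W = -4*(-15 - 1*1) = -4*(-15 - 1) = -4*(-16) = 64)
-1*75 - 53*W = -1*75 - 53*64 = -75 - 3392 = -3467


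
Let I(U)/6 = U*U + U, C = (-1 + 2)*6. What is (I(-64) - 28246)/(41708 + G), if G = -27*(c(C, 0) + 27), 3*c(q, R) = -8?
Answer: -4054/41051 ≈ -0.098755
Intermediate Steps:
C = 6 (C = 1*6 = 6)
c(q, R) = -8/3 (c(q, R) = (⅓)*(-8) = -8/3)
G = -657 (G = -27*(-8/3 + 27) = -27*73/3 = -657)
I(U) = 6*U + 6*U² (I(U) = 6*(U*U + U) = 6*(U² + U) = 6*(U + U²) = 6*U + 6*U²)
(I(-64) - 28246)/(41708 + G) = (6*(-64)*(1 - 64) - 28246)/(41708 - 657) = (6*(-64)*(-63) - 28246)/41051 = (24192 - 28246)*(1/41051) = -4054*1/41051 = -4054/41051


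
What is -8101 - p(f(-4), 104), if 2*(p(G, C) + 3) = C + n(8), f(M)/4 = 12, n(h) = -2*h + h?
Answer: -8146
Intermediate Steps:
n(h) = -h
f(M) = 48 (f(M) = 4*12 = 48)
p(G, C) = -7 + C/2 (p(G, C) = -3 + (C - 1*8)/2 = -3 + (C - 8)/2 = -3 + (-8 + C)/2 = -3 + (-4 + C/2) = -7 + C/2)
-8101 - p(f(-4), 104) = -8101 - (-7 + (½)*104) = -8101 - (-7 + 52) = -8101 - 1*45 = -8101 - 45 = -8146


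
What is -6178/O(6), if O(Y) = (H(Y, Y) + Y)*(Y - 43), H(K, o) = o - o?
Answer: 3089/111 ≈ 27.829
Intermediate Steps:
H(K, o) = 0
O(Y) = Y*(-43 + Y) (O(Y) = (0 + Y)*(Y - 43) = Y*(-43 + Y))
-6178/O(6) = -6178*1/(6*(-43 + 6)) = -6178/(6*(-37)) = -6178/(-222) = -6178*(-1/222) = 3089/111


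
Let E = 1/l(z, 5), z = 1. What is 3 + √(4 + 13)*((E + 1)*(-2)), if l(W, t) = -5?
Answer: 3 - 8*√17/5 ≈ -3.5970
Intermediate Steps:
E = -⅕ (E = 1/(-5) = -⅕ ≈ -0.20000)
3 + √(4 + 13)*((E + 1)*(-2)) = 3 + √(4 + 13)*((-⅕ + 1)*(-2)) = 3 + √17*((⅘)*(-2)) = 3 + √17*(-8/5) = 3 - 8*√17/5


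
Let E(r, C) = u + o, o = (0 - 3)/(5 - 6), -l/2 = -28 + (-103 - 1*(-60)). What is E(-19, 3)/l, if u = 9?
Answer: 6/71 ≈ 0.084507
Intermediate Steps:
l = 142 (l = -2*(-28 + (-103 - 1*(-60))) = -2*(-28 + (-103 + 60)) = -2*(-28 - 43) = -2*(-71) = 142)
o = 3 (o = -3/(-1) = -3*(-1) = 3)
E(r, C) = 12 (E(r, C) = 9 + 3 = 12)
E(-19, 3)/l = 12/142 = 12*(1/142) = 6/71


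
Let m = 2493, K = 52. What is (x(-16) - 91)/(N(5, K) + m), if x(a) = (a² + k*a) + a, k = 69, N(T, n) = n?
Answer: -191/509 ≈ -0.37525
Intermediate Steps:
x(a) = a² + 70*a (x(a) = (a² + 69*a) + a = a² + 70*a)
(x(-16) - 91)/(N(5, K) + m) = (-16*(70 - 16) - 91)/(52 + 2493) = (-16*54 - 91)/2545 = (-864 - 91)*(1/2545) = -955*1/2545 = -191/509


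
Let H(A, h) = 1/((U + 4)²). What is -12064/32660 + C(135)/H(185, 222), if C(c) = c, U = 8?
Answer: 158724584/8165 ≈ 19440.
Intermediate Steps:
H(A, h) = 1/144 (H(A, h) = 1/((8 + 4)²) = 1/(12²) = 1/144)
-12064/32660 + C(135)/H(185, 222) = -12064/32660 + 135/(1/144) = -12064*1/32660 + 135*144 = -3016/8165 + 19440 = 158724584/8165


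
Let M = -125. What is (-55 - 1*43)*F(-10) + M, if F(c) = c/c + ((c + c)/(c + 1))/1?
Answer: -3967/9 ≈ -440.78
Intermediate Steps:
F(c) = 1 + 2*c/(1 + c) (F(c) = 1 + ((2*c)/(1 + c))*1 = 1 + (2*c/(1 + c))*1 = 1 + 2*c/(1 + c))
(-55 - 1*43)*F(-10) + M = (-55 - 1*43)*((1 + 3*(-10))/(1 - 10)) - 125 = (-55 - 43)*((1 - 30)/(-9)) - 125 = -(-98)*(-29)/9 - 125 = -98*29/9 - 125 = -2842/9 - 125 = -3967/9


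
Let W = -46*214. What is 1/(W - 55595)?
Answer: -1/65439 ≈ -1.5281e-5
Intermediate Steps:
W = -9844
1/(W - 55595) = 1/(-9844 - 55595) = 1/(-65439) = -1/65439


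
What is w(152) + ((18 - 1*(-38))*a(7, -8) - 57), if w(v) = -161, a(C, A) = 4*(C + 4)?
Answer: 2246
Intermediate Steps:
a(C, A) = 16 + 4*C (a(C, A) = 4*(4 + C) = 16 + 4*C)
w(152) + ((18 - 1*(-38))*a(7, -8) - 57) = -161 + ((18 - 1*(-38))*(16 + 4*7) - 57) = -161 + ((18 + 38)*(16 + 28) - 57) = -161 + (56*44 - 57) = -161 + (2464 - 57) = -161 + 2407 = 2246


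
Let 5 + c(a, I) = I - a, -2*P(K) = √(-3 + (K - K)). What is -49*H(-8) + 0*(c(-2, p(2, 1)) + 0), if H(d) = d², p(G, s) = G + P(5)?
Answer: -3136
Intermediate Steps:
P(K) = -I*√3/2 (P(K) = -√(-3 + (K - K))/2 = -√(-3 + 0)/2 = -I*√3/2)
p(G, s) = G - I*√3/2
c(a, I) = -5 + I - a (c(a, I) = -5 + (I - a) = -5 + I - a)
-49*H(-8) + 0*(c(-2, p(2, 1)) + 0) = -49*(-8)² + 0*((-5 + (2 - I*√3/2) - 1*(-2)) + 0) = -49*64 + 0*((-5 + (2 - I*√3/2) + 2) + 0) = -3136 + 0*((-1 - I*√3/2) + 0) = -3136 + 0*(-1 - I*√3/2) = -3136 + 0 = -3136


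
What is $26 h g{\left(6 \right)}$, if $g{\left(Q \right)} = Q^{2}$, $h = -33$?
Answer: $-30888$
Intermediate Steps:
$26 h g{\left(6 \right)} = 26 \left(-33\right) 6^{2} = \left(-858\right) 36 = -30888$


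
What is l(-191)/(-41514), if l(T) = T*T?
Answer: -36481/41514 ≈ -0.87876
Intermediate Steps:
l(T) = T²
l(-191)/(-41514) = (-191)²/(-41514) = 36481*(-1/41514) = -36481/41514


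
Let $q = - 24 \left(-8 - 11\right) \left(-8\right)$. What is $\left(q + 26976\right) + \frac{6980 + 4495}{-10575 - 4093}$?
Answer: $\frac{342163629}{14668} \approx 23327.0$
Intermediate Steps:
$q = -3648$ ($q = \left(-24\right) \left(-19\right) \left(-8\right) = 456 \left(-8\right) = -3648$)
$\left(q + 26976\right) + \frac{6980 + 4495}{-10575 - 4093} = \left(-3648 + 26976\right) + \frac{6980 + 4495}{-10575 - 4093} = 23328 + \frac{11475}{-14668} = 23328 + 11475 \left(- \frac{1}{14668}\right) = 23328 - \frac{11475}{14668} = \frac{342163629}{14668}$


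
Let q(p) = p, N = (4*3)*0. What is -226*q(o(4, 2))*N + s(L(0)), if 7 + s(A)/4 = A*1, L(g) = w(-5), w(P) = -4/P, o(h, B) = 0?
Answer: -124/5 ≈ -24.800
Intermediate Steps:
L(g) = ⅘ (L(g) = -4/(-5) = -4*(-⅕) = ⅘)
N = 0 (N = 12*0 = 0)
s(A) = -28 + 4*A (s(A) = -28 + 4*(A*1) = -28 + 4*A)
-226*q(o(4, 2))*N + s(L(0)) = -0*0 + (-28 + 4*(⅘)) = -226*0 + (-28 + 16/5) = 0 - 124/5 = -124/5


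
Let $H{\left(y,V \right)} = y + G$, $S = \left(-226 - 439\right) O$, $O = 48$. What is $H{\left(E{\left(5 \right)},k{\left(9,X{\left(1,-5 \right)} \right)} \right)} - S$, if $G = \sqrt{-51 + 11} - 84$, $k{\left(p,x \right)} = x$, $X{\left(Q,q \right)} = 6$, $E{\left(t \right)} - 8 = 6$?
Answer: $31850 + 2 i \sqrt{10} \approx 31850.0 + 6.3246 i$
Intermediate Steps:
$E{\left(t \right)} = 14$ ($E{\left(t \right)} = 8 + 6 = 14$)
$S = -31920$ ($S = \left(-226 - 439\right) 48 = \left(-665\right) 48 = -31920$)
$G = -84 + 2 i \sqrt{10}$ ($G = \sqrt{-40} - 84 = 2 i \sqrt{10} - 84 = -84 + 2 i \sqrt{10} \approx -84.0 + 6.3246 i$)
$H{\left(y,V \right)} = -84 + y + 2 i \sqrt{10}$ ($H{\left(y,V \right)} = y - \left(84 - 2 i \sqrt{10}\right) = -84 + y + 2 i \sqrt{10}$)
$H{\left(E{\left(5 \right)},k{\left(9,X{\left(1,-5 \right)} \right)} \right)} - S = \left(-84 + 14 + 2 i \sqrt{10}\right) - -31920 = \left(-70 + 2 i \sqrt{10}\right) + 31920 = 31850 + 2 i \sqrt{10}$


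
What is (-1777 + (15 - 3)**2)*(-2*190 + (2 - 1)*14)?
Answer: 597678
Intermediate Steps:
(-1777 + (15 - 3)**2)*(-2*190 + (2 - 1)*14) = (-1777 + 12**2)*(-380 + 1*14) = (-1777 + 144)*(-380 + 14) = -1633*(-366) = 597678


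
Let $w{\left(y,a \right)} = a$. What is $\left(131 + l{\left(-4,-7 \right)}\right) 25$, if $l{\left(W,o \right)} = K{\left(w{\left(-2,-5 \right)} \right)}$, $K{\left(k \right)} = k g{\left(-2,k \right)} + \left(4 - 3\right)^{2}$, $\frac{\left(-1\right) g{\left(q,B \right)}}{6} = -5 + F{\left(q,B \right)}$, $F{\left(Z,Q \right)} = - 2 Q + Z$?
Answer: $5550$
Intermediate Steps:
$F{\left(Z,Q \right)} = Z - 2 Q$
$g{\left(q,B \right)} = 30 - 6 q + 12 B$ ($g{\left(q,B \right)} = - 6 \left(-5 - \left(- q + 2 B\right)\right) = - 6 \left(-5 + q - 2 B\right) = 30 - 6 q + 12 B$)
$K{\left(k \right)} = 1 + k \left(42 + 12 k\right)$ ($K{\left(k \right)} = k \left(30 - -12 + 12 k\right) + \left(4 - 3\right)^{2} = k \left(30 + 12 + 12 k\right) + 1^{2} = k \left(42 + 12 k\right) + 1 = 1 + k \left(42 + 12 k\right)$)
$l{\left(W,o \right)} = 91$ ($l{\left(W,o \right)} = 1 + 6 \left(-5\right) \left(7 + 2 \left(-5\right)\right) = 1 + 6 \left(-5\right) \left(7 - 10\right) = 1 + 6 \left(-5\right) \left(-3\right) = 1 + 90 = 91$)
$\left(131 + l{\left(-4,-7 \right)}\right) 25 = \left(131 + 91\right) 25 = 222 \cdot 25 = 5550$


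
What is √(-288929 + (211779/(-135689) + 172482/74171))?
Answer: 23*I*√191422957841453888438/592011107 ≈ 537.52*I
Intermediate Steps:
√(-288929 + (211779/(-135689) + 172482/74171)) = √(-288929 + (211779*(-1/135689) + 172482*(1/74171))) = √(-288929 + (-211779/135689 + 10146/4363)) = √(-288929 + 452708817/592011107) = √(-171048724425586/592011107) = 23*I*√191422957841453888438/592011107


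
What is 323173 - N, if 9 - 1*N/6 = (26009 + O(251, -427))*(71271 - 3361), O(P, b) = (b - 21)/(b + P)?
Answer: 116588861729/11 ≈ 1.0599e+10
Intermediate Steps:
O(P, b) = (-21 + b)/(P + b)
N = -116585306826/11 (N = 54 - 6*(26009 + (-21 - 427)/(251 - 427))*(71271 - 3361) = 54 - 6*(26009 - 448/(-176))*67910 = 54 - 6*(26009 - 1/176*(-448))*67910 = 54 - 6*(26009 + 28/11)*67910 = 54 - 1716762*67910/11 = 54 - 6*19430884570/11 = 54 - 116585307420/11 = -116585306826/11 ≈ -1.0599e+10)
323173 - N = 323173 - 1*(-116585306826/11) = 323173 + 116585306826/11 = 116588861729/11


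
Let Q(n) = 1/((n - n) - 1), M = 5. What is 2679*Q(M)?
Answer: -2679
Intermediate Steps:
Q(n) = -1 (Q(n) = 1/(0 - 1) = 1/(-1) = -1)
2679*Q(M) = 2679*(-1) = -2679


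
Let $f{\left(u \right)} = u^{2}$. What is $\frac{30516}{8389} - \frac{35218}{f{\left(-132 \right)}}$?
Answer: $\frac{118133491}{73084968} \approx 1.6164$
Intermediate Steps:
$\frac{30516}{8389} - \frac{35218}{f{\left(-132 \right)}} = \frac{30516}{8389} - \frac{35218}{\left(-132\right)^{2}} = 30516 \cdot \frac{1}{8389} - \frac{35218}{17424} = \frac{30516}{8389} - \frac{17609}{8712} = \frac{118133491}{73084968}$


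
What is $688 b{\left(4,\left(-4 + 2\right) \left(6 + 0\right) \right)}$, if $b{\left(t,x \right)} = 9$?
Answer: $6192$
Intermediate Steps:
$688 b{\left(4,\left(-4 + 2\right) \left(6 + 0\right) \right)} = 688 \cdot 9 = 6192$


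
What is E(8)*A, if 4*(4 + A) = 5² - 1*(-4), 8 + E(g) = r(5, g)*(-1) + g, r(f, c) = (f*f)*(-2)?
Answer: 325/2 ≈ 162.50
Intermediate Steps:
r(f, c) = -2*f² (r(f, c) = f²*(-2) = -2*f²)
E(g) = 42 + g (E(g) = -8 + (-2*5²*(-1) + g) = -8 + (-2*25*(-1) + g) = -8 + (-50*(-1) + g) = -8 + (50 + g) = 42 + g)
A = 13/4 (A = -4 + (5² - 1*(-4))/4 = -4 + (25 + 4)/4 = -4 + (¼)*29 = -4 + 29/4 = 13/4 ≈ 3.2500)
E(8)*A = (42 + 8)*(13/4) = 50*(13/4) = 325/2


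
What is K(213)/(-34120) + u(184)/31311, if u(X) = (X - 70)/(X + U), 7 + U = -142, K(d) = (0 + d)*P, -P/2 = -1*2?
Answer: -15496739/623193270 ≈ -0.024867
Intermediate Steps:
P = 4 (P = -(-2)*2 = -2*(-2) = 4)
K(d) = 4*d (K(d) = (0 + d)*4 = d*4 = 4*d)
U = -149 (U = -7 - 142 = -149)
u(X) = (-70 + X)/(-149 + X) (u(X) = (X - 70)/(X - 149) = (-70 + X)/(-149 + X))
K(213)/(-34120) + u(184)/31311 = (4*213)/(-34120) + ((-70 + 184)/(-149 + 184))/31311 = 852*(-1/34120) + (114/35)*(1/31311) = -213/8530 + ((1/35)*114)*(1/31311) = -213/8530 + (114/35)*(1/31311) = -213/8530 + 38/365295 = -15496739/623193270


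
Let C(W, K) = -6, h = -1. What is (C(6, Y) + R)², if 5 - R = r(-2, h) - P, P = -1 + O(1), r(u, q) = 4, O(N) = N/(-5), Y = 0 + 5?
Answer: 961/25 ≈ 38.440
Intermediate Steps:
Y = 5
O(N) = -N/5 (O(N) = N*(-⅕) = -N/5)
P = -6/5 (P = -1 - ⅕*1 = -1 - ⅕ = -6/5 ≈ -1.2000)
R = -⅕ (R = 5 - (4 - 1*(-6/5)) = 5 - (4 + 6/5) = 5 - 1*26/5 = 5 - 26/5 = -⅕ ≈ -0.20000)
(C(6, Y) + R)² = (-6 - ⅕)² = (-31/5)² = 961/25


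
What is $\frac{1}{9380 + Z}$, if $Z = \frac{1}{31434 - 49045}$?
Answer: $\frac{17611}{165191179} \approx 0.00010661$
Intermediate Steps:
$Z = - \frac{1}{17611}$ ($Z = \frac{1}{-17611} = - \frac{1}{17611} \approx -5.6783 \cdot 10^{-5}$)
$\frac{1}{9380 + Z} = \frac{1}{9380 - \frac{1}{17611}} = \frac{1}{\frac{165191179}{17611}} = \frac{17611}{165191179}$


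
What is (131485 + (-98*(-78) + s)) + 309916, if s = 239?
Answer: 449284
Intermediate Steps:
(131485 + (-98*(-78) + s)) + 309916 = (131485 + (-98*(-78) + 239)) + 309916 = (131485 + (7644 + 239)) + 309916 = (131485 + 7883) + 309916 = 139368 + 309916 = 449284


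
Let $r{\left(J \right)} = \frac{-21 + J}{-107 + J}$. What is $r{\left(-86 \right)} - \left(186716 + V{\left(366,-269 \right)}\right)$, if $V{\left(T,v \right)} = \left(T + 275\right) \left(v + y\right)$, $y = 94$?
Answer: $- \frac{14386306}{193} \approx -74541.0$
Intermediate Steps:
$V{\left(T,v \right)} = \left(94 + v\right) \left(275 + T\right)$ ($V{\left(T,v \right)} = \left(T + 275\right) \left(v + 94\right) = \left(275 + T\right) \left(94 + v\right) = \left(94 + v\right) \left(275 + T\right)$)
$r{\left(J \right)} = \frac{-21 + J}{-107 + J}$
$r{\left(-86 \right)} - \left(186716 + V{\left(366,-269 \right)}\right) = \frac{-21 - 86}{-107 - 86} - \left(212566 - 172429 + 34404\right) = \frac{1}{-193} \left(-107\right) - 74541 = \left(- \frac{1}{193}\right) \left(-107\right) - 74541 = \frac{107}{193} + \left(-186716 + 112175\right) = \frac{107}{193} - 74541 = - \frac{14386306}{193}$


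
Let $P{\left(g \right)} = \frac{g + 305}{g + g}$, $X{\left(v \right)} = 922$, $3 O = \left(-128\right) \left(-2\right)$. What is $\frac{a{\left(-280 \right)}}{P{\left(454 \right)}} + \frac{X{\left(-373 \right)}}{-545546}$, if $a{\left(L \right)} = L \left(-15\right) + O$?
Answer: $\frac{3184145827007}{621104121} \approx 5126.6$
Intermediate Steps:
$O = \frac{256}{3}$ ($O = \frac{\left(-128\right) \left(-2\right)}{3} = \frac{1}{3} \cdot 256 = \frac{256}{3} \approx 85.333$)
$a{\left(L \right)} = \frac{256}{3} - 15 L$ ($a{\left(L \right)} = L \left(-15\right) + \frac{256}{3} = - 15 L + \frac{256}{3} = \frac{256}{3} - 15 L$)
$P{\left(g \right)} = \frac{305 + g}{2 g}$
$\frac{a{\left(-280 \right)}}{P{\left(454 \right)}} + \frac{X{\left(-373 \right)}}{-545546} = \frac{\frac{256}{3} - -4200}{\frac{1}{2} \cdot \frac{1}{454} \left(305 + 454\right)} + \frac{922}{-545546} = \frac{\frac{256}{3} + 4200}{\frac{1}{2} \cdot \frac{1}{454} \cdot 759} + 922 \left(- \frac{1}{545546}\right) = \frac{12856}{3 \cdot \frac{759}{908}} - \frac{461}{272773} = \frac{12856}{3} \cdot \frac{908}{759} - \frac{461}{272773} = \frac{11673248}{2277} - \frac{461}{272773} = \frac{3184145827007}{621104121}$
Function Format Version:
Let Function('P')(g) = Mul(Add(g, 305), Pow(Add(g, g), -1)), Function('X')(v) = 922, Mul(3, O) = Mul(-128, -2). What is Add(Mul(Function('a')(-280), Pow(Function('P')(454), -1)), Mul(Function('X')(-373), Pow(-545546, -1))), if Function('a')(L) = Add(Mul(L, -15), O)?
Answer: Rational(3184145827007, 621104121) ≈ 5126.6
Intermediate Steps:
O = Rational(256, 3) (O = Mul(Rational(1, 3), Mul(-128, -2)) = Mul(Rational(1, 3), 256) = Rational(256, 3) ≈ 85.333)
Function('a')(L) = Add(Rational(256, 3), Mul(-15, L)) (Function('a')(L) = Add(Mul(L, -15), Rational(256, 3)) = Add(Mul(-15, L), Rational(256, 3)) = Add(Rational(256, 3), Mul(-15, L)))
Function('P')(g) = Mul(Rational(1, 2), Pow(g, -1), Add(305, g)) (Function('P')(g) = Mul(Add(305, g), Pow(Mul(2, g), -1)) = Mul(Add(305, g), Mul(Rational(1, 2), Pow(g, -1))) = Mul(Rational(1, 2), Pow(g, -1), Add(305, g)))
Add(Mul(Function('a')(-280), Pow(Function('P')(454), -1)), Mul(Function('X')(-373), Pow(-545546, -1))) = Add(Mul(Add(Rational(256, 3), Mul(-15, -280)), Pow(Mul(Rational(1, 2), Pow(454, -1), Add(305, 454)), -1)), Mul(922, Pow(-545546, -1))) = Add(Mul(Add(Rational(256, 3), 4200), Pow(Mul(Rational(1, 2), Rational(1, 454), 759), -1)), Mul(922, Rational(-1, 545546))) = Add(Mul(Rational(12856, 3), Pow(Rational(759, 908), -1)), Rational(-461, 272773)) = Add(Mul(Rational(12856, 3), Rational(908, 759)), Rational(-461, 272773)) = Add(Rational(11673248, 2277), Rational(-461, 272773)) = Rational(3184145827007, 621104121)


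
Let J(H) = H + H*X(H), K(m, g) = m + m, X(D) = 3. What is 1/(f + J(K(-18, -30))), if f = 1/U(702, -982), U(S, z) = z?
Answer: -982/141409 ≈ -0.0069444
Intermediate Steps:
K(m, g) = 2*m
f = -1/982 (f = 1/(-982) = -1/982 ≈ -0.0010183)
J(H) = 4*H (J(H) = H + H*3 = H + 3*H = 4*H)
1/(f + J(K(-18, -30))) = 1/(-1/982 + 4*(2*(-18))) = 1/(-1/982 + 4*(-36)) = 1/(-1/982 - 144) = 1/(-141409/982) = -982/141409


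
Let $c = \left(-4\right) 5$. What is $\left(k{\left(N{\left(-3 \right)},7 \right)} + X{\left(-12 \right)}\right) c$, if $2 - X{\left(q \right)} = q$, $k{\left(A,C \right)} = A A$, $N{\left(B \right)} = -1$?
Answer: $-300$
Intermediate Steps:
$c = -20$
$k{\left(A,C \right)} = A^{2}$
$X{\left(q \right)} = 2 - q$
$\left(k{\left(N{\left(-3 \right)},7 \right)} + X{\left(-12 \right)}\right) c = \left(\left(-1\right)^{2} + \left(2 - -12\right)\right) \left(-20\right) = \left(1 + \left(2 + 12\right)\right) \left(-20\right) = \left(1 + 14\right) \left(-20\right) = 15 \left(-20\right) = -300$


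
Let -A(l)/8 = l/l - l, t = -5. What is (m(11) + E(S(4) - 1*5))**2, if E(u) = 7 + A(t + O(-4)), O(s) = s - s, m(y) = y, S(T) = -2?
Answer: 900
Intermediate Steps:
O(s) = 0
A(l) = -8 + 8*l (A(l) = -8*(l/l - l) = -8*(1 - l) = -8 + 8*l)
E(u) = -41 (E(u) = 7 + (-8 + 8*(-5 + 0)) = 7 + (-8 + 8*(-5)) = 7 + (-8 - 40) = 7 - 48 = -41)
(m(11) + E(S(4) - 1*5))**2 = (11 - 41)**2 = (-30)**2 = 900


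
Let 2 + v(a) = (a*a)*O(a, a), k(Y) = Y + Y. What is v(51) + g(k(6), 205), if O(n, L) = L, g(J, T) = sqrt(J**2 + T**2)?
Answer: 132649 + sqrt(42169) ≈ 1.3285e+5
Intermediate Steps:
k(Y) = 2*Y
v(a) = -2 + a**3 (v(a) = -2 + (a*a)*a = -2 + a**2*a = -2 + a**3)
v(51) + g(k(6), 205) = (-2 + 51**3) + sqrt((2*6)**2 + 205**2) = (-2 + 132651) + sqrt(12**2 + 42025) = 132649 + sqrt(144 + 42025) = 132649 + sqrt(42169)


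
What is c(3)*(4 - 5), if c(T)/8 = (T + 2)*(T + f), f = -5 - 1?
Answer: 120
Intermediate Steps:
f = -6
c(T) = 8*(-6 + T)*(2 + T) (c(T) = 8*((T + 2)*(T - 6)) = 8*((2 + T)*(-6 + T)) = 8*((-6 + T)*(2 + T)) = 8*(-6 + T)*(2 + T))
c(3)*(4 - 5) = (-96 - 32*3 + 8*3**2)*(4 - 5) = (-96 - 96 + 8*9)*(-1) = (-96 - 96 + 72)*(-1) = -120*(-1) = 120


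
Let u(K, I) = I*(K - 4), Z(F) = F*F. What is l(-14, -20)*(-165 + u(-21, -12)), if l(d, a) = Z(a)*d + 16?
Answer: -753840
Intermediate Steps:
Z(F) = F²
l(d, a) = 16 + d*a² (l(d, a) = a²*d + 16 = d*a² + 16 = 16 + d*a²)
u(K, I) = I*(-4 + K)
l(-14, -20)*(-165 + u(-21, -12)) = (16 - 14*(-20)²)*(-165 - 12*(-4 - 21)) = (16 - 14*400)*(-165 - 12*(-25)) = (16 - 5600)*(-165 + 300) = -5584*135 = -753840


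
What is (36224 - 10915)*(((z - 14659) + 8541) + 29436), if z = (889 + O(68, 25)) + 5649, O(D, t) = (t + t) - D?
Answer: 755169942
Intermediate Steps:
O(D, t) = -D + 2*t (O(D, t) = 2*t - D = -D + 2*t)
z = 6520 (z = (889 + (-1*68 + 2*25)) + 5649 = (889 + (-68 + 50)) + 5649 = (889 - 18) + 5649 = 871 + 5649 = 6520)
(36224 - 10915)*(((z - 14659) + 8541) + 29436) = (36224 - 10915)*(((6520 - 14659) + 8541) + 29436) = 25309*((-8139 + 8541) + 29436) = 25309*(402 + 29436) = 25309*29838 = 755169942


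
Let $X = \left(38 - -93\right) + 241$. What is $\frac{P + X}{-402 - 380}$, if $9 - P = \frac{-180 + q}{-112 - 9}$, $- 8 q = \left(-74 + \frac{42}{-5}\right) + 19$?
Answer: $- \frac{1837157}{3784880} \approx -0.48539$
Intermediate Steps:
$q = \frac{317}{40}$ ($q = - \frac{\left(-74 + \frac{42}{-5}\right) + 19}{8} = - \frac{\left(-74 + 42 \left(- \frac{1}{5}\right)\right) + 19}{8} = - \frac{\left(-74 - \frac{42}{5}\right) + 19}{8} = - \frac{- \frac{412}{5} + 19}{8} = \left(- \frac{1}{8}\right) \left(- \frac{317}{5}\right) = \frac{317}{40} \approx 7.925$)
$X = 372$ ($X = \left(38 + 93\right) + 241 = 131 + 241 = 372$)
$P = \frac{36677}{4840}$ ($P = 9 - \frac{-180 + \frac{317}{40}}{-112 - 9} = 9 - - \frac{6883}{40 \left(-121\right)} = 9 - \left(- \frac{6883}{40}\right) \left(- \frac{1}{121}\right) = 9 - \frac{6883}{4840} = \frac{36677}{4840} \approx 7.5779$)
$\frac{P + X}{-402 - 380} = \frac{\frac{36677}{4840} + 372}{-402 - 380} = \frac{1837157}{4840 \left(-782\right)} = \frac{1837157}{4840} \left(- \frac{1}{782}\right) = - \frac{1837157}{3784880}$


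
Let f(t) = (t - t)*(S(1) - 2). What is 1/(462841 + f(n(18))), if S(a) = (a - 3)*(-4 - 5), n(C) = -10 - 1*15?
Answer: 1/462841 ≈ 2.1606e-6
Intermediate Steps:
n(C) = -25 (n(C) = -10 - 15 = -25)
S(a) = 27 - 9*a (S(a) = (-3 + a)*(-9) = 27 - 9*a)
f(t) = 0 (f(t) = (t - t)*((27 - 9*1) - 2) = 0*((27 - 9) - 2) = 0*(18 - 2) = 0*16 = 0)
1/(462841 + f(n(18))) = 1/(462841 + 0) = 1/462841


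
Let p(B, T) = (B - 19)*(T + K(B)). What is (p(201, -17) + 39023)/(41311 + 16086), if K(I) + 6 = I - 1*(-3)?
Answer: 71965/57397 ≈ 1.2538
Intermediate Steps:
K(I) = -3 + I (K(I) = -6 + (I - 1*(-3)) = -6 + (I + 3) = -6 + (3 + I) = -3 + I)
p(B, T) = (-19 + B)*(-3 + B + T) (p(B, T) = (B - 19)*(T + (-3 + B)) = (-19 + B)*(-3 + B + T))
(p(201, -17) + 39023)/(41311 + 16086) = ((57 + 201**2 - 22*201 - 19*(-17) + 201*(-17)) + 39023)/(41311 + 16086) = ((57 + 40401 - 4422 + 323 - 3417) + 39023)/57397 = (32942 + 39023)*(1/57397) = 71965*(1/57397) = 71965/57397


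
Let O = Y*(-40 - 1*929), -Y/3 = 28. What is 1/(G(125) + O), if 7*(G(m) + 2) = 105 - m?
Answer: 7/569738 ≈ 1.2286e-5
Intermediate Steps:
Y = -84 (Y = -3*28 = -84)
G(m) = 13 - m/7 (G(m) = -2 + (105 - m)/7 = -2 + (15 - m/7) = 13 - m/7)
O = 81396 (O = -84*(-40 - 1*929) = -84*(-40 - 929) = -84*(-969) = 81396)
1/(G(125) + O) = 1/((13 - ⅐*125) + 81396) = 1/((13 - 125/7) + 81396) = 1/(-34/7 + 81396) = 1/(569738/7) = 7/569738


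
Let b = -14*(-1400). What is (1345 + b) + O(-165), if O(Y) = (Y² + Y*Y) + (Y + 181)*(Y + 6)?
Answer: 72851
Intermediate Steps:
b = 19600
O(Y) = 2*Y² + (6 + Y)*(181 + Y) (O(Y) = (Y² + Y²) + (181 + Y)*(6 + Y) = 2*Y² + (6 + Y)*(181 + Y))
(1345 + b) + O(-165) = (1345 + 19600) + (1086 + 3*(-165)² + 187*(-165)) = 20945 + (1086 + 3*27225 - 30855) = 20945 + (1086 + 81675 - 30855) = 20945 + 51906 = 72851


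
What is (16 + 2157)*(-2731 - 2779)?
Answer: -11973230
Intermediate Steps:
(16 + 2157)*(-2731 - 2779) = 2173*(-5510) = -11973230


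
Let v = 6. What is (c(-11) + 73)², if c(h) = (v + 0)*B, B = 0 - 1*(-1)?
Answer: 6241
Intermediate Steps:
B = 1 (B = 0 + 1 = 1)
c(h) = 6 (c(h) = (6 + 0)*1 = 6*1 = 6)
(c(-11) + 73)² = (6 + 73)² = 79² = 6241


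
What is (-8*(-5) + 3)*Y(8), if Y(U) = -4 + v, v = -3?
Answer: -301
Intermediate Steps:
Y(U) = -7 (Y(U) = -4 - 3 = -7)
(-8*(-5) + 3)*Y(8) = (-8*(-5) + 3)*(-7) = (40 + 3)*(-7) = 43*(-7) = -301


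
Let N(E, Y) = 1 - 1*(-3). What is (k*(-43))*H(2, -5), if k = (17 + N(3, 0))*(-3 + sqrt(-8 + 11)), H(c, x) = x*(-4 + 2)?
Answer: 27090 - 9030*sqrt(3) ≈ 11450.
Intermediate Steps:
H(c, x) = -2*x (H(c, x) = x*(-2) = -2*x)
N(E, Y) = 4 (N(E, Y) = 1 + 3 = 4)
k = -63 + 21*sqrt(3) (k = (17 + 4)*(-3 + sqrt(-8 + 11)) = 21*(-3 + sqrt(3)) = -63 + 21*sqrt(3) ≈ -26.627)
(k*(-43))*H(2, -5) = ((-63 + 21*sqrt(3))*(-43))*(-2*(-5)) = (2709 - 903*sqrt(3))*10 = 27090 - 9030*sqrt(3)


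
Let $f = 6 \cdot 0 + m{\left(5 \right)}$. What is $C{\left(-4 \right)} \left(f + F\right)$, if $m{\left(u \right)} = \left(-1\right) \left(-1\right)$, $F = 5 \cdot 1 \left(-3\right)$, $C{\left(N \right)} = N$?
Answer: $56$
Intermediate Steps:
$F = -15$ ($F = 5 \left(-3\right) = -15$)
$m{\left(u \right)} = 1$
$f = 1$ ($f = 6 \cdot 0 + 1 = 0 + 1 = 1$)
$C{\left(-4 \right)} \left(f + F\right) = - 4 \left(1 - 15\right) = \left(-4\right) \left(-14\right) = 56$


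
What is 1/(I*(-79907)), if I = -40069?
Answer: 1/3201793583 ≈ 3.1232e-10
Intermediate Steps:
1/(I*(-79907)) = 1/(-40069*(-79907)) = -1/40069*(-1/79907) = 1/3201793583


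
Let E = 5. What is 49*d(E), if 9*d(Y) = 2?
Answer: 98/9 ≈ 10.889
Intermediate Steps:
d(Y) = 2/9 (d(Y) = (⅑)*2 = 2/9)
49*d(E) = 49*(2/9) = 98/9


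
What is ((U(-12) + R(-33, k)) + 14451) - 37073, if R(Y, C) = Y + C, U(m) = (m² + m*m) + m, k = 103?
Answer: -22276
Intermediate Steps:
U(m) = m + 2*m² (U(m) = (m² + m²) + m = 2*m² + m = m + 2*m²)
R(Y, C) = C + Y
((U(-12) + R(-33, k)) + 14451) - 37073 = ((-12*(1 + 2*(-12)) + (103 - 33)) + 14451) - 37073 = ((-12*(1 - 24) + 70) + 14451) - 37073 = ((-12*(-23) + 70) + 14451) - 37073 = ((276 + 70) + 14451) - 37073 = (346 + 14451) - 37073 = 14797 - 37073 = -22276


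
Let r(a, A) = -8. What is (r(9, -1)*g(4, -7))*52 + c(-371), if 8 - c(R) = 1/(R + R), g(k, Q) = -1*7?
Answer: 2166641/742 ≈ 2920.0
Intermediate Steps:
g(k, Q) = -7
c(R) = 8 - 1/(2*R) (c(R) = 8 - 1/(R + R) = 8 - 1/(2*R))
(r(9, -1)*g(4, -7))*52 + c(-371) = -8*(-7)*52 + (8 - ½/(-371)) = 56*52 + (8 - ½*(-1/371)) = 2912 + (8 + 1/742) = 2912 + 5937/742 = 2166641/742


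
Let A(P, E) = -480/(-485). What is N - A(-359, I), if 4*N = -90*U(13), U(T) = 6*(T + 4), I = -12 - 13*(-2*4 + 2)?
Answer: -222711/97 ≈ -2296.0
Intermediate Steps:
I = 66 (I = -12 - 13*(-8 + 2) = -12 - 13*(-6) = -12 + 78 = 66)
U(T) = 24 + 6*T (U(T) = 6*(4 + T) = 24 + 6*T)
A(P, E) = 96/97 (A(P, E) = -480*(-1/485) = 96/97)
N = -2295 (N = (-90*(24 + 6*13))/4 = (-90*(24 + 78))/4 = (-90*102)/4 = (1/4)*(-9180) = -2295)
N - A(-359, I) = -2295 - 1*96/97 = -2295 - 96/97 = -222711/97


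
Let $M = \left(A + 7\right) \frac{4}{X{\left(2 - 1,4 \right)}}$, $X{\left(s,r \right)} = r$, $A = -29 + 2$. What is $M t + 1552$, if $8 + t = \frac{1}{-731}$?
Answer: $\frac{1251492}{731} \approx 1712.0$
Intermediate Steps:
$A = -27$
$t = - \frac{5849}{731}$ ($t = -8 + \frac{1}{-731} = -8 - \frac{1}{731} = - \frac{5849}{731} \approx -8.0014$)
$M = -20$ ($M = \left(-27 + 7\right) \frac{4}{4} = - 20 \cdot 4 \cdot \frac{1}{4} = \left(-20\right) 1 = -20$)
$M t + 1552 = \left(-20\right) \left(- \frac{5849}{731}\right) + 1552 = \frac{116980}{731} + 1552 = \frac{1251492}{731}$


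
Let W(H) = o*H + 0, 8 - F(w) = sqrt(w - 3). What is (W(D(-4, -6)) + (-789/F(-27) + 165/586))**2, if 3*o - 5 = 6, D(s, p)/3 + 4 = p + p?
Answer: (132433268462*sqrt(30) + 668009496827*I)/(343396*(8*sqrt(30) + 17*I)) ≈ 56871.0 + 22331.0*I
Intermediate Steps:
D(s, p) = -12 + 6*p (D(s, p) = -12 + 3*(p + p) = -12 + 3*(2*p) = -12 + 6*p)
o = 11/3 (o = 5/3 + (1/3)*6 = 5/3 + 2 = 11/3 ≈ 3.6667)
F(w) = 8 - sqrt(-3 + w) (F(w) = 8 - sqrt(w - 3) = 8 - sqrt(-3 + w))
W(H) = 11*H/3 (W(H) = 11*H/3 + 0 = 11*H/3)
(W(D(-4, -6)) + (-789/F(-27) + 165/586))**2 = (11*(-12 + 6*(-6))/3 + (-789/(8 - sqrt(-3 - 27)) + 165/586))**2 = (11*(-12 - 36)/3 + (-789/(8 - sqrt(-30)) + 165*(1/586)))**2 = ((11/3)*(-48) + (-789/(8 - I*sqrt(30)) + 165/586))**2 = (-176 + (-789/(8 - I*sqrt(30)) + 165/586))**2 = (-176 + (165/586 - 789/(8 - I*sqrt(30))))**2 = (-102971/586 - 789/(8 - I*sqrt(30)))**2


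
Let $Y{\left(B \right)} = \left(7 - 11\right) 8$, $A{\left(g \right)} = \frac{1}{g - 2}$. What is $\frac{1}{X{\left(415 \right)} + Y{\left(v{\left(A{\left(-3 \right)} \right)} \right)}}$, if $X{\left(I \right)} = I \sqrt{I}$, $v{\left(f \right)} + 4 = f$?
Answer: $\frac{32}{71472351} + \frac{415 \sqrt{415}}{71472351} \approx 0.00011873$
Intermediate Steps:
$A{\left(g \right)} = \frac{1}{-2 + g}$
$v{\left(f \right)} = -4 + f$
$X{\left(I \right)} = I^{\frac{3}{2}}$
$Y{\left(B \right)} = -32$ ($Y{\left(B \right)} = \left(-4\right) 8 = -32$)
$\frac{1}{X{\left(415 \right)} + Y{\left(v{\left(A{\left(-3 \right)} \right)} \right)}} = \frac{1}{415^{\frac{3}{2}} - 32} = \frac{1}{415 \sqrt{415} - 32} = \frac{1}{-32 + 415 \sqrt{415}}$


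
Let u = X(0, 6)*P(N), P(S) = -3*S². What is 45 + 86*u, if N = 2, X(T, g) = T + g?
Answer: -6147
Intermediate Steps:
u = -72 (u = (0 + 6)*(-3*2²) = 6*(-3*4) = 6*(-12) = -72)
45 + 86*u = 45 + 86*(-72) = 45 - 6192 = -6147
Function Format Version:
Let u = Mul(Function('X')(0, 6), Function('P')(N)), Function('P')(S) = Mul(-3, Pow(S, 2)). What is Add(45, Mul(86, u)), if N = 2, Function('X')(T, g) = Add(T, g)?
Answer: -6147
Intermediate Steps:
u = -72 (u = Mul(Add(0, 6), Mul(-3, Pow(2, 2))) = Mul(6, Mul(-3, 4)) = Mul(6, -12) = -72)
Add(45, Mul(86, u)) = Add(45, Mul(86, -72)) = Add(45, -6192) = -6147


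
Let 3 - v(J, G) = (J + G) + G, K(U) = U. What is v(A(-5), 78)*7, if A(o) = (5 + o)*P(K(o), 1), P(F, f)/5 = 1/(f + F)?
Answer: -1071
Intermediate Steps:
P(F, f) = 5/(F + f) (P(F, f) = 5/(f + F) = 5/(F + f))
A(o) = 5*(5 + o)/(1 + o) (A(o) = (5 + o)*(5/(o + 1)) = (5 + o)*(5/(1 + o)) = 5*(5 + o)/(1 + o))
v(J, G) = 3 - J - 2*G (v(J, G) = 3 - ((J + G) + G) = 3 - ((G + J) + G) = 3 - (J + 2*G) = 3 + (-J - 2*G) = 3 - J - 2*G)
v(A(-5), 78)*7 = (3 - 5*(5 - 5)/(1 - 5) - 2*78)*7 = (3 - 5*0/(-4) - 156)*7 = (3 - 5*(-1)*0/4 - 156)*7 = (3 - 1*0 - 156)*7 = (3 + 0 - 156)*7 = -153*7 = -1071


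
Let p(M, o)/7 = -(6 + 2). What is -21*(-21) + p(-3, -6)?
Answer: 385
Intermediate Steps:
p(M, o) = -56 (p(M, o) = 7*(-(6 + 2)) = 7*(-1*8) = 7*(-8) = -56)
-21*(-21) + p(-3, -6) = -21*(-21) - 56 = 441 - 56 = 385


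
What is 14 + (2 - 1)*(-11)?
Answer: 3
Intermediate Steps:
14 + (2 - 1)*(-11) = 14 + 1*(-11) = 14 - 11 = 3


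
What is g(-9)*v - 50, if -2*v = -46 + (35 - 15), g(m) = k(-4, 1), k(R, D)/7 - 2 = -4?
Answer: -232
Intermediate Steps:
k(R, D) = -14 (k(R, D) = 14 + 7*(-4) = 14 - 28 = -14)
g(m) = -14
v = 13 (v = -(-46 + (35 - 15))/2 = -(-46 + 20)/2 = -½*(-26) = 13)
g(-9)*v - 50 = -14*13 - 50 = -182 - 50 = -232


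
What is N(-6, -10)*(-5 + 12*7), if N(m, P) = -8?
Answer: -632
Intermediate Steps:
N(-6, -10)*(-5 + 12*7) = -8*(-5 + 12*7) = -8*(-5 + 84) = -8*79 = -632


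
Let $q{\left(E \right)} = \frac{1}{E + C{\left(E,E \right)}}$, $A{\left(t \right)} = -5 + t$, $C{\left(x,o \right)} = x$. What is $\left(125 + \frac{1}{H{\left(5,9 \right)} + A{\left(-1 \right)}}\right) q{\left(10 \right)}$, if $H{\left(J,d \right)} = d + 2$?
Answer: $\frac{313}{50} \approx 6.26$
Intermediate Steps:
$H{\left(J,d \right)} = 2 + d$
$q{\left(E \right)} = \frac{1}{2 E}$ ($q{\left(E \right)} = \frac{1}{E + E} = \frac{1}{2 E}$)
$\left(125 + \frac{1}{H{\left(5,9 \right)} + A{\left(-1 \right)}}\right) q{\left(10 \right)} = \left(125 + \frac{1}{\left(2 + 9\right) - 6}\right) \frac{1}{2 \cdot 10} = \left(125 + \frac{1}{11 - 6}\right) \frac{1}{2} \cdot \frac{1}{10} = \left(125 + \frac{1}{5}\right) \frac{1}{20} = \frac{626}{5} \cdot \frac{1}{20} = \frac{313}{50}$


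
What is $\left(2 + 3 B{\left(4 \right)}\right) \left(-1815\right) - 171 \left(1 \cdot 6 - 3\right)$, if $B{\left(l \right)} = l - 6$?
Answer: $6747$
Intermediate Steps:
$B{\left(l \right)} = -6 + l$ ($B{\left(l \right)} = l - 6 = -6 + l$)
$\left(2 + 3 B{\left(4 \right)}\right) \left(-1815\right) - 171 \left(1 \cdot 6 - 3\right) = \left(2 + 3 \left(-6 + 4\right)\right) \left(-1815\right) - 171 \left(1 \cdot 6 - 3\right) = \left(2 + 3 \left(-2\right)\right) \left(-1815\right) - 171 \left(6 - 3\right) = \left(2 - 6\right) \left(-1815\right) - 171 \cdot 3 = \left(-4\right) \left(-1815\right) - 513 = 7260 - 513 = 6747$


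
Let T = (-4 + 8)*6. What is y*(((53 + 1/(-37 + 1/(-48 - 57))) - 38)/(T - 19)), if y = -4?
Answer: -23274/1943 ≈ -11.978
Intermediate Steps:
T = 24 (T = 4*6 = 24)
y*(((53 + 1/(-37 + 1/(-48 - 57))) - 38)/(T - 19)) = -4*((53 + 1/(-37 + 1/(-48 - 57))) - 38)/(24 - 19) = -4*((53 + 1/(-37 + 1/(-105))) - 38)/5 = -4*((53 + 1/(-37 - 1/105)) - 38)/5 = -4*((53 + 1/(-3886/105)) - 38)/5 = -4*((53 - 105/3886) - 38)/5 = -4*(205853/3886 - 38)/5 = -116370/(1943*5) = -4*11637/3886 = -23274/1943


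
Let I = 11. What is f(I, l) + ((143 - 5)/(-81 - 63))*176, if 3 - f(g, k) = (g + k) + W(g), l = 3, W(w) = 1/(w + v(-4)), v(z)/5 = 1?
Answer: -8627/48 ≈ -179.73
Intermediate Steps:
v(z) = 5 (v(z) = 5*1 = 5)
W(w) = 1/(5 + w) (W(w) = 1/(w + 5) = 1/(5 + w))
f(g, k) = 3 - g - k - 1/(5 + g) (f(g, k) = 3 - ((g + k) + 1/(5 + g)) = 3 - (g + k + 1/(5 + g)) = 3 + (-g - k - 1/(5 + g)) = 3 - g - k - 1/(5 + g))
f(I, l) + ((143 - 5)/(-81 - 63))*176 = (-1 + (5 + 11)*(3 - 1*11 - 1*3))/(5 + 11) + ((143 - 5)/(-81 - 63))*176 = (-1 + 16*(3 - 11 - 3))/16 + (138/(-144))*176 = (-1 + 16*(-11))/16 + (138*(-1/144))*176 = (-1 - 176)/16 - 23/24*176 = (1/16)*(-177) - 506/3 = -177/16 - 506/3 = -8627/48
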